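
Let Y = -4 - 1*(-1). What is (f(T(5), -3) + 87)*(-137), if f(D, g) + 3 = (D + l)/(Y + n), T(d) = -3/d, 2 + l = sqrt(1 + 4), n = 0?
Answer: -174401/15 + 137*sqrt(5)/3 ≈ -11525.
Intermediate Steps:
l = -2 + sqrt(5) (l = -2 + sqrt(1 + 4) = -2 + sqrt(5) ≈ 0.23607)
Y = -3 (Y = -4 + 1 = -3)
f(D, g) = -7/3 - D/3 - sqrt(5)/3 (f(D, g) = -3 + (D + (-2 + sqrt(5)))/(-3 + 0) = -3 + (-2 + D + sqrt(5))/(-3) = -3 + (-2 + D + sqrt(5))*(-1/3) = -3 + (2/3 - D/3 - sqrt(5)/3) = -7/3 - D/3 - sqrt(5)/3)
(f(T(5), -3) + 87)*(-137) = ((-7/3 - (-1)/5 - sqrt(5)/3) + 87)*(-137) = ((-7/3 - 1/3*(-3/5) - sqrt(5)/3) + 87)*(-137) = ((-7/3 + 1/5 - sqrt(5)/3) + 87)*(-137) = ((-32/15 - sqrt(5)/3) + 87)*(-137) = (1273/15 - sqrt(5)/3)*(-137) = -174401/15 + 137*sqrt(5)/3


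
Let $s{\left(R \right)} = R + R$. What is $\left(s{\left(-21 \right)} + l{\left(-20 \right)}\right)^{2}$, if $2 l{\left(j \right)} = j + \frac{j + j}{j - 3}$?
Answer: $\frac{1382976}{529} \approx 2614.3$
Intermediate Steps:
$s{\left(R \right)} = 2 R$
$l{\left(j \right)} = \frac{j}{2} + \frac{j}{-3 + j}$ ($l{\left(j \right)} = \frac{j + \frac{j + j}{j - 3}}{2} = \frac{j + \frac{2 j}{-3 + j}}{2} = \frac{j}{2} + \frac{j}{-3 + j}$)
$\left(s{\left(-21 \right)} + l{\left(-20 \right)}\right)^{2} = \left(2 \left(-21\right) + \frac{1}{2} \left(-20\right) \frac{1}{-3 - 20} \left(-1 - 20\right)\right)^{2} = \left(-42 + \frac{1}{2} \left(-20\right) \frac{1}{-23} \left(-21\right)\right)^{2} = \left(-42 + \frac{1}{2} \left(-20\right) \left(- \frac{1}{23}\right) \left(-21\right)\right)^{2} = \left(-42 - \frac{210}{23}\right)^{2} = \left(- \frac{1176}{23}\right)^{2} = \frac{1382976}{529}$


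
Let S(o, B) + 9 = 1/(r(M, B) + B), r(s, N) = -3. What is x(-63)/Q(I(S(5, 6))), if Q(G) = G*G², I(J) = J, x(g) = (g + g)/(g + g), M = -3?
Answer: -27/17576 ≈ -0.0015362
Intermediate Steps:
x(g) = 1 (x(g) = (2*g)/((2*g)) = (2*g)*(1/(2*g)) = 1)
S(o, B) = -9 + 1/(-3 + B)
Q(G) = G³
x(-63)/Q(I(S(5, 6))) = 1/((28 - 9*6)/(-3 + 6))³ = 1/((28 - 54)/3)³ = 1/((⅓)*(-26))³ = 1/(-26/3)³ = 1/(-17576/27) = 1*(-27/17576) = -27/17576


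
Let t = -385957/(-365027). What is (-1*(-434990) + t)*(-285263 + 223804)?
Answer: -750667226118641/28079 ≈ -2.6734e+10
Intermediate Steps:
t = 29689/28079 (t = -385957*(-1/365027) = 29689/28079 ≈ 1.0573)
(-1*(-434990) + t)*(-285263 + 223804) = (-1*(-434990) + 29689/28079)*(-285263 + 223804) = (434990 + 29689/28079)*(-61459) = (12214113899/28079)*(-61459) = -750667226118641/28079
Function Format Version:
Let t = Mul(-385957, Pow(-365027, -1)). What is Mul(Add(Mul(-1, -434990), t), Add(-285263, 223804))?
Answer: Rational(-750667226118641, 28079) ≈ -2.6734e+10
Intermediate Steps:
t = Rational(29689, 28079) (t = Mul(-385957, Rational(-1, 365027)) = Rational(29689, 28079) ≈ 1.0573)
Mul(Add(Mul(-1, -434990), t), Add(-285263, 223804)) = Mul(Add(Mul(-1, -434990), Rational(29689, 28079)), Add(-285263, 223804)) = Mul(Add(434990, Rational(29689, 28079)), -61459) = Mul(Rational(12214113899, 28079), -61459) = Rational(-750667226118641, 28079)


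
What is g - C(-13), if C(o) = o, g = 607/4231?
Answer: 55610/4231 ≈ 13.143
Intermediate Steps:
g = 607/4231 (g = 607*(1/4231) = 607/4231 ≈ 0.14346)
g - C(-13) = 607/4231 - 1*(-13) = 607/4231 + 13 = 55610/4231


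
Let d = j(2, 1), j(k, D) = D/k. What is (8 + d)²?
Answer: 289/4 ≈ 72.250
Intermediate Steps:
d = ½ (d = 1/2 = 1*(½) = ½ ≈ 0.50000)
(8 + d)² = (8 + ½)² = (17/2)² = 289/4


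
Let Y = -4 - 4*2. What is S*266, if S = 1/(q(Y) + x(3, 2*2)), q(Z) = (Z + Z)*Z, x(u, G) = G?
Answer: 133/146 ≈ 0.91096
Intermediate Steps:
Y = -12 (Y = -4 - 8 = -12)
q(Z) = 2*Z² (q(Z) = (2*Z)*Z = 2*Z²)
S = 1/292 (S = 1/(2*(-12)² + 2*2) = 1/(2*144 + 4) = 1/(288 + 4) = 1/292 ≈ 0.0034247)
S*266 = (1/292)*266 = 133/146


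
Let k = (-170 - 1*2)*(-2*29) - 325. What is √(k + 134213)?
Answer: 14*√734 ≈ 379.29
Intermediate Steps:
k = 9651 (k = (-170 - 2)*(-58) - 325 = -172*(-58) - 325 = 9976 - 325 = 9651)
√(k + 134213) = √(9651 + 134213) = √143864 = 14*√734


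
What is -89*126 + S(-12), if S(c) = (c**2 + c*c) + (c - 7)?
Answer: -10945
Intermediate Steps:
S(c) = -7 + c + 2*c**2 (S(c) = (c**2 + c**2) + (-7 + c) = 2*c**2 + (-7 + c) = -7 + c + 2*c**2)
-89*126 + S(-12) = -89*126 + (-7 - 12 + 2*(-12)**2) = -11214 + (-7 - 12 + 2*144) = -11214 + (-7 - 12 + 288) = -11214 + 269 = -10945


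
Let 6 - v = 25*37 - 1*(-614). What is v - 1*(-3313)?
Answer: 1780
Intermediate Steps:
v = -1533 (v = 6 - (25*37 - 1*(-614)) = 6 - (925 + 614) = 6 - 1*1539 = 6 - 1539 = -1533)
v - 1*(-3313) = -1533 - 1*(-3313) = -1533 + 3313 = 1780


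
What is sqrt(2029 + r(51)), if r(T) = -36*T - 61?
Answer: 2*sqrt(33) ≈ 11.489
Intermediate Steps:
r(T) = -61 - 36*T
sqrt(2029 + r(51)) = sqrt(2029 + (-61 - 36*51)) = sqrt(2029 + (-61 - 1836)) = sqrt(2029 - 1897) = sqrt(132) = 2*sqrt(33)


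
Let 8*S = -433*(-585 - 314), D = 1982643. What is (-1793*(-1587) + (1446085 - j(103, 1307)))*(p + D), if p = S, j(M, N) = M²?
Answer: 69567473227437/8 ≈ 8.6959e+12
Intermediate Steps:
S = 389267/8 (S = (-433*(-585 - 314))/8 = (-433*(-899))/8 = (⅛)*389267 = 389267/8 ≈ 48658.)
p = 389267/8 ≈ 48658.
(-1793*(-1587) + (1446085 - j(103, 1307)))*(p + D) = (-1793*(-1587) + (1446085 - 1*103²))*(389267/8 + 1982643) = (2845491 + (1446085 - 1*10609))*(16250411/8) = (2845491 + (1446085 - 10609))*(16250411/8) = (2845491 + 1435476)*(16250411/8) = 4280967*(16250411/8) = 69567473227437/8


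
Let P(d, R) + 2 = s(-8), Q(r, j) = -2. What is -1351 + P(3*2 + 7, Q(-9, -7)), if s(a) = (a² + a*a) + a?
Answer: -1233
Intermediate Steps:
s(a) = a + 2*a² (s(a) = (a² + a²) + a = 2*a² + a = a + 2*a²)
P(d, R) = 118 (P(d, R) = -2 - 8*(1 + 2*(-8)) = -2 - 8*(1 - 16) = -2 - 8*(-15) = -2 + 120 = 118)
-1351 + P(3*2 + 7, Q(-9, -7)) = -1351 + 118 = -1233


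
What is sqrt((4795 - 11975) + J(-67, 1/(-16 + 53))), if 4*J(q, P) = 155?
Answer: I*sqrt(28565)/2 ≈ 84.506*I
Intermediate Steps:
J(q, P) = 155/4 (J(q, P) = (1/4)*155 = 155/4)
sqrt((4795 - 11975) + J(-67, 1/(-16 + 53))) = sqrt((4795 - 11975) + 155/4) = sqrt(-7180 + 155/4) = sqrt(-28565/4) = I*sqrt(28565)/2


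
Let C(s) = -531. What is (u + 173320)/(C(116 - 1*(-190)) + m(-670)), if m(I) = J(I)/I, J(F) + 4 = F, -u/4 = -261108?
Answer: -101986730/44387 ≈ -2297.7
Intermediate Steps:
u = 1044432 (u = -4*(-261108) = 1044432)
J(F) = -4 + F
m(I) = (-4 + I)/I
(u + 173320)/(C(116 - 1*(-190)) + m(-670)) = (1044432 + 173320)/(-531 + (-4 - 670)/(-670)) = 1217752/(-531 - 1/670*(-674)) = 1217752/(-531 + 337/335) = 1217752/(-177548/335) = 1217752*(-335/177548) = -101986730/44387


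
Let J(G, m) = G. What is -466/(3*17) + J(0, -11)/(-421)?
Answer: -466/51 ≈ -9.1373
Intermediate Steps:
-466/(3*17) + J(0, -11)/(-421) = -466/(3*17) + 0/(-421) = -466/51 + 0*(-1/421) = -466*1/51 + 0 = -466/51 + 0 = -466/51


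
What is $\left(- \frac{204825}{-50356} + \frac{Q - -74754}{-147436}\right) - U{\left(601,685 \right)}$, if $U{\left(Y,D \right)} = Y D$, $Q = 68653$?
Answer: $- \frac{191027794083947}{464017951} \approx -4.1168 \cdot 10^{5}$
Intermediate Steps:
$U{\left(Y,D \right)} = D Y$
$\left(- \frac{204825}{-50356} + \frac{Q - -74754}{-147436}\right) - U{\left(601,685 \right)} = \left(- \frac{204825}{-50356} + \frac{68653 - -74754}{-147436}\right) - 685 \cdot 601 = \left(\left(-204825\right) \left(- \frac{1}{50356}\right) + \left(68653 + 74754\right) \left(- \frac{1}{147436}\right)\right) - 411685 = \left(\frac{204825}{50356} + 143407 \left(- \frac{1}{147436}\right)\right) - 411685 = \left(\frac{204825}{50356} - \frac{143407}{147436}\right) - 411685 = \frac{1436073488}{464017951} - 411685 = - \frac{191027794083947}{464017951}$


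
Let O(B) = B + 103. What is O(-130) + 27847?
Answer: 27820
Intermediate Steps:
O(B) = 103 + B
O(-130) + 27847 = (103 - 130) + 27847 = -27 + 27847 = 27820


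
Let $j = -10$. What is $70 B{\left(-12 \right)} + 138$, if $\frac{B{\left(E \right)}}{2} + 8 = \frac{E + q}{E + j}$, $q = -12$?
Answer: $- \frac{9122}{11} \approx -829.27$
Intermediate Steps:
$B{\left(E \right)} = -16 + \frac{2 \left(-12 + E\right)}{-10 + E}$ ($B{\left(E \right)} = -16 + 2 \frac{E - 12}{E - 10} = -16 + 2 \frac{-12 + E}{-10 + E} = -16 + \frac{2 \left(-12 + E\right)}{-10 + E}$)
$70 B{\left(-12 \right)} + 138 = 70 \frac{2 \left(68 - -84\right)}{-10 - 12} + 138 = 70 \frac{2 \left(68 + 84\right)}{-22} + 138 = 70 \cdot 2 \left(- \frac{1}{22}\right) 152 + 138 = 70 \left(- \frac{152}{11}\right) + 138 = - \frac{10640}{11} + 138 = - \frac{9122}{11}$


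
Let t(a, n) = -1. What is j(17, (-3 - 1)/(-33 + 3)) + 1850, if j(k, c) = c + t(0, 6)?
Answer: 27737/15 ≈ 1849.1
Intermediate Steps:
j(k, c) = -1 + c (j(k, c) = c - 1 = -1 + c)
j(17, (-3 - 1)/(-33 + 3)) + 1850 = (-1 + (-3 - 1)/(-33 + 3)) + 1850 = (-1 - 4/(-30)) + 1850 = (-1 - 4*(-1/30)) + 1850 = (-1 + 2/15) + 1850 = -13/15 + 1850 = 27737/15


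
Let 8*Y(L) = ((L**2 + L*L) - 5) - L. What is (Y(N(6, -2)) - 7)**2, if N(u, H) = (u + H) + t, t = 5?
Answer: 529/4 ≈ 132.25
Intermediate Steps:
N(u, H) = 5 + H + u (N(u, H) = (u + H) + 5 = (H + u) + 5 = 5 + H + u)
Y(L) = -5/8 - L/8 + L**2/4 (Y(L) = (((L**2 + L*L) - 5) - L)/8 = (((L**2 + L**2) - 5) - L)/8 = ((2*L**2 - 5) - L)/8 = ((-5 + 2*L**2) - L)/8 = (-5 - L + 2*L**2)/8 = -5/8 - L/8 + L**2/4)
(Y(N(6, -2)) - 7)**2 = ((-5/8 - (5 - 2 + 6)/8 + (5 - 2 + 6)**2/4) - 7)**2 = ((-5/8 - 1/8*9 + (1/4)*9**2) - 7)**2 = ((-5/8 - 9/8 + (1/4)*81) - 7)**2 = ((-5/8 - 9/8 + 81/4) - 7)**2 = (37/2 - 7)**2 = (23/2)**2 = 529/4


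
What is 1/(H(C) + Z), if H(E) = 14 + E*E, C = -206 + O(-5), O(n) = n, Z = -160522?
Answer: -1/115987 ≈ -8.6217e-6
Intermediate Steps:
C = -211 (C = -206 - 5 = -211)
H(E) = 14 + E²
1/(H(C) + Z) = 1/((14 + (-211)²) - 160522) = 1/((14 + 44521) - 160522) = 1/(44535 - 160522) = 1/(-115987) = -1/115987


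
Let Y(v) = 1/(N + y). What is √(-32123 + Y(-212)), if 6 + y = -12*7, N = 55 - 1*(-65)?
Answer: I*√28910670/30 ≈ 179.23*I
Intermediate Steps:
N = 120 (N = 55 + 65 = 120)
y = -90 (y = -6 - 12*7 = -6 - 84 = -90)
Y(v) = 1/30 (Y(v) = 1/(120 - 90) = 1/30)
√(-32123 + Y(-212)) = √(-32123 + 1/30) = √(-963689/30) = I*√28910670/30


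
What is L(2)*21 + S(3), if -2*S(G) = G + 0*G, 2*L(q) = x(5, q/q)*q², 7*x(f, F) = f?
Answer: 57/2 ≈ 28.500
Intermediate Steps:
x(f, F) = f/7
L(q) = 5*q²/14 (L(q) = (((⅐)*5)*q²)/2 = (5*q²/7)/2 = 5*q²/14)
S(G) = -G/2 (S(G) = -(G + 0*G)/2 = -(G + 0)/2 = -G/2)
L(2)*21 + S(3) = ((5/14)*2²)*21 - ½*3 = ((5/14)*4)*21 - 3/2 = (10/7)*21 - 3/2 = 30 - 3/2 = 57/2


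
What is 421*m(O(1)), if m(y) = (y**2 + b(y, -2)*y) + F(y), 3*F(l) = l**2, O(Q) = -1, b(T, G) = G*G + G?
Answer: -842/3 ≈ -280.67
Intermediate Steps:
b(T, G) = G + G**2 (b(T, G) = G**2 + G = G + G**2)
F(l) = l**2/3
m(y) = 2*y + 4*y**2/3 (m(y) = (y**2 + (-2*(1 - 2))*y) + y**2/3 = (y**2 + (-2*(-1))*y) + y**2/3 = (y**2 + 2*y) + y**2/3 = 2*y + 4*y**2/3)
421*m(O(1)) = 421*((2/3)*(-1)*(3 + 2*(-1))) = 421*((2/3)*(-1)*(3 - 2)) = 421*((2/3)*(-1)*1) = 421*(-2/3) = -842/3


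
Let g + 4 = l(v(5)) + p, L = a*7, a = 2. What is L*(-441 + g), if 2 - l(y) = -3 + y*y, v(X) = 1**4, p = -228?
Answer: -9366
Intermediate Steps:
v(X) = 1
l(y) = 5 - y**2 (l(y) = 2 - (-3 + y*y) = 2 - (-3 + y**2) = 2 + (3 - y**2) = 5 - y**2)
L = 14 (L = 2*7 = 14)
g = -228 (g = -4 + ((5 - 1*1**2) - 228) = -4 + ((5 - 1*1) - 228) = -4 + ((5 - 1) - 228) = -4 + (4 - 228) = -4 - 224 = -228)
L*(-441 + g) = 14*(-441 - 228) = 14*(-669) = -9366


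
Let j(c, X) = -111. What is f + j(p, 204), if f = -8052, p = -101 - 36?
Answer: -8163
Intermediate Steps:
p = -137
f + j(p, 204) = -8052 - 111 = -8163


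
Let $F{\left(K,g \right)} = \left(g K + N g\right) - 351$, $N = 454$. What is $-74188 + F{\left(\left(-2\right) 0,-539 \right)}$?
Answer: $-319245$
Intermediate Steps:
$F{\left(K,g \right)} = -351 + 454 g + K g$ ($F{\left(K,g \right)} = \left(g K + 454 g\right) - 351 = \left(K g + 454 g\right) - 351 = \left(454 g + K g\right) - 351 = -351 + 454 g + K g$)
$-74188 + F{\left(\left(-2\right) 0,-539 \right)} = -74188 + \left(-351 + 454 \left(-539\right) + \left(-2\right) 0 \left(-539\right)\right) = -74188 - 245057 = -319245$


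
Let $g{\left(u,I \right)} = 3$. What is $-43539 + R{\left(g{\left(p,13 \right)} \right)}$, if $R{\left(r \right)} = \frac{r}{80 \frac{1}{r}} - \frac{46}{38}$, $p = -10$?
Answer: $- \frac{66180949}{1520} \approx -43540.0$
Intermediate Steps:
$R{\left(r \right)} = - \frac{23}{19} + \frac{r^{2}}{80}$ ($R{\left(r \right)} = r \frac{r}{80} - \frac{23}{19} = \frac{r^{2}}{80} - \frac{23}{19} = - \frac{23}{19} + \frac{r^{2}}{80}$)
$-43539 + R{\left(g{\left(p,13 \right)} \right)} = -43539 - \left(\frac{23}{19} - \frac{3^{2}}{80}\right) = -43539 + \left(- \frac{23}{19} + \frac{1}{80} \cdot 9\right) = -43539 + \left(- \frac{23}{19} + \frac{9}{80}\right) = -43539 - \frac{1669}{1520} = - \frac{66180949}{1520}$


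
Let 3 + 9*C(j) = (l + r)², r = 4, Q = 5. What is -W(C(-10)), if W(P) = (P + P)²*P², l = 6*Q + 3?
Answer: -13927167175744/6561 ≈ -2.1227e+9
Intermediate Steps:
l = 33 (l = 6*5 + 3 = 30 + 3 = 33)
C(j) = 1366/9 (C(j) = -⅓ + (33 + 4)²/9 = -⅓ + (⅑)*37² = -⅓ + (⅑)*1369 = -⅓ + 1369/9 = 1366/9)
W(P) = 4*P⁴ (W(P) = (2*P)²*P² = (4*P²)*P² = 4*P⁴)
-W(C(-10)) = -4*(1366/9)⁴ = -4*3481791793936/6561 = -1*13927167175744/6561 = -13927167175744/6561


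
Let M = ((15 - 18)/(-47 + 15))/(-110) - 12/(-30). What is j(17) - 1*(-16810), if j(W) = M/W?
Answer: 201182361/11968 ≈ 16810.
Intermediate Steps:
M = 281/704 (M = -3/(-32)*(-1/110) - 12*(-1/30) = -3*(-1/32)*(-1/110) + 2/5 = (3/32)*(-1/110) + 2/5 = -3/3520 + 2/5 = 281/704 ≈ 0.39915)
j(W) = 281/(704*W)
j(17) - 1*(-16810) = (281/704)/17 - 1*(-16810) = (281/704)*(1/17) + 16810 = 281/11968 + 16810 = 201182361/11968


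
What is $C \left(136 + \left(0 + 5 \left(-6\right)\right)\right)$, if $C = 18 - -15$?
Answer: $3498$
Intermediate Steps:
$C = 33$ ($C = 18 + 15 = 33$)
$C \left(136 + \left(0 + 5 \left(-6\right)\right)\right) = 33 \left(136 + \left(0 + 5 \left(-6\right)\right)\right) = 33 \left(136 + \left(0 - 30\right)\right) = 33 \left(136 - 30\right) = 33 \cdot 106 = 3498$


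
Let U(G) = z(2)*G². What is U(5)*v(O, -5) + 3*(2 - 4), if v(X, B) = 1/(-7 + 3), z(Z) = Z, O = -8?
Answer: -37/2 ≈ -18.500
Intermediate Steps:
v(X, B) = -¼ (v(X, B) = 1/(-4) = -¼)
U(G) = 2*G²
U(5)*v(O, -5) + 3*(2 - 4) = (2*5²)*(-¼) + 3*(2 - 4) = (2*25)*(-¼) + 3*(-2) = 50*(-¼) - 6 = -25/2 - 6 = -37/2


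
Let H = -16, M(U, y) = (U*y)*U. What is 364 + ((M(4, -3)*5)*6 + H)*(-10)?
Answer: 14924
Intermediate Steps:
M(U, y) = y*U**2
364 + ((M(4, -3)*5)*6 + H)*(-10) = 364 + ((-3*4**2*5)*6 - 16)*(-10) = 364 + ((-3*16*5)*6 - 16)*(-10) = 364 + (-48*5*6 - 16)*(-10) = 364 + (-240*6 - 16)*(-10) = 364 + (-1440 - 16)*(-10) = 364 - 1456*(-10) = 364 + 14560 = 14924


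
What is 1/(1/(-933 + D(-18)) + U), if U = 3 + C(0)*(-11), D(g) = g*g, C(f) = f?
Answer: 609/1826 ≈ 0.33352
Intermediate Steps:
D(g) = g**2
U = 3 (U = 3 + 0*(-11) = 3 + 0 = 3)
1/(1/(-933 + D(-18)) + U) = 1/(1/(-933 + (-18)**2) + 3) = 1/(1/(-933 + 324) + 3) = 1/(1/(-609) + 3) = 1/(-1/609 + 3) = 1/(1826/609) = 609/1826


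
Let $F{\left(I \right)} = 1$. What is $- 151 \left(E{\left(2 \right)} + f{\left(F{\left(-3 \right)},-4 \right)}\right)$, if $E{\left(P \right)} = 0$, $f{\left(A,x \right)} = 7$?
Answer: $-1057$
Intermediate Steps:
$- 151 \left(E{\left(2 \right)} + f{\left(F{\left(-3 \right)},-4 \right)}\right) = - 151 \left(0 + 7\right) = \left(-151\right) 7 = -1057$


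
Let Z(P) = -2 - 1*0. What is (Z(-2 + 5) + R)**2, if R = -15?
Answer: 289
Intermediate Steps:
Z(P) = -2 (Z(P) = -2 + 0 = -2)
(Z(-2 + 5) + R)**2 = (-2 - 15)**2 = (-17)**2 = 289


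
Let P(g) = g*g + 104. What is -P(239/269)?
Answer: -7582665/72361 ≈ -104.79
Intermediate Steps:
P(g) = 104 + g² (P(g) = g² + 104 = 104 + g²)
-P(239/269) = -(104 + (239/269)²) = -(104 + 57121/72361) = -1*7582665/72361 = -7582665/72361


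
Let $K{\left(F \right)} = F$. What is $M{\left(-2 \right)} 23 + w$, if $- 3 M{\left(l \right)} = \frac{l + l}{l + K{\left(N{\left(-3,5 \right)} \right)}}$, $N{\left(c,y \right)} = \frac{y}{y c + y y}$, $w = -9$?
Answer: $- \frac{265}{9} \approx -29.444$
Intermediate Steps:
$N{\left(c,y \right)} = \frac{y}{y^{2} + c y}$ ($N{\left(c,y \right)} = \frac{y}{c y + y^{2}} = \frac{y}{y^{2} + c y}$)
$M{\left(l \right)} = - \frac{2 l}{3 \left(\frac{1}{2} + l\right)}$ ($M{\left(l \right)} = - \frac{\left(l + l\right) \frac{1}{l + \frac{1}{-3 + 5}}}{3} = - \frac{2 l \frac{1}{l + \frac{1}{2}}}{3} = - \frac{2 l \frac{1}{\frac{1}{2} + l}}{3} = - \frac{2 l}{3 \left(\frac{1}{2} + l\right)}$)
$M{\left(-2 \right)} 23 + w = \left(-4\right) \left(-2\right) \frac{1}{3 + 6 \left(-2\right)} 23 - 9 = \left(-4\right) \left(-2\right) \frac{1}{3 - 12} \cdot 23 - 9 = \left(-4\right) \left(-2\right) \frac{1}{-9} \cdot 23 - 9 = \left(-4\right) \left(-2\right) \left(- \frac{1}{9}\right) 23 - 9 = \left(- \frac{8}{9}\right) 23 - 9 = - \frac{184}{9} - 9 = - \frac{265}{9}$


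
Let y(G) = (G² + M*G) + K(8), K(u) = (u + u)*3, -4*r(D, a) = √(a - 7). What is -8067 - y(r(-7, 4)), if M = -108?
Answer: -129837/16 - 27*I*√3 ≈ -8114.8 - 46.765*I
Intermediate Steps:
r(D, a) = -√(-7 + a)/4 (r(D, a) = -√(a - 7)/4 = -√(-7 + a)/4)
K(u) = 6*u (K(u) = (2*u)*3 = 6*u)
y(G) = 48 + G² - 108*G (y(G) = (G² - 108*G) + 6*8 = (G² - 108*G) + 48 = 48 + G² - 108*G)
-8067 - y(r(-7, 4)) = -8067 - (48 + (-√(-7 + 4)/4)² - (-27)*√(-7 + 4)) = -8067 - (48 + (-I*√3/4)² - (-27)*√(-3)) = -8067 - (48 + (-I*√3/4)² - (-27)*I*√3) = -8067 - (48 - 3/16 + 27*I*√3) = -8067 - (765/16 + 27*I*√3) = -8067 + (-765/16 - 27*I*√3) = -129837/16 - 27*I*√3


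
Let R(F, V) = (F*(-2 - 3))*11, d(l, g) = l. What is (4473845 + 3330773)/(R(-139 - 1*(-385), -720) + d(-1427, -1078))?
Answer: -7804618/14957 ≈ -521.80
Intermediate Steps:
R(F, V) = -55*F (R(F, V) = (F*(-5))*11 = -5*F*11 = -55*F)
(4473845 + 3330773)/(R(-139 - 1*(-385), -720) + d(-1427, -1078)) = (4473845 + 3330773)/(-55*(-139 - 1*(-385)) - 1427) = 7804618/(-55*(-139 + 385) - 1427) = 7804618/(-55*246 - 1427) = 7804618/(-13530 - 1427) = 7804618/(-14957) = 7804618*(-1/14957) = -7804618/14957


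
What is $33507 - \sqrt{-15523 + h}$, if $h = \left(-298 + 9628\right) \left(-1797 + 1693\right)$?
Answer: $33507 - i \sqrt{985843} \approx 33507.0 - 992.9 i$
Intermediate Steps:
$h = -970320$ ($h = 9330 \left(-104\right) = -970320$)
$33507 - \sqrt{-15523 + h} = 33507 - \sqrt{-15523 - 970320} = 33507 - \sqrt{-985843} = 33507 - i \sqrt{985843}$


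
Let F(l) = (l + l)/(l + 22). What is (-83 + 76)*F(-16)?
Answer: 112/3 ≈ 37.333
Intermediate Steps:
F(l) = 2*l/(22 + l) (F(l) = (2*l)/(22 + l) = 2*l/(22 + l))
(-83 + 76)*F(-16) = (-83 + 76)*(2*(-16)/(22 - 16)) = -14*(-16)/6 = -7*(-16/3) = 112/3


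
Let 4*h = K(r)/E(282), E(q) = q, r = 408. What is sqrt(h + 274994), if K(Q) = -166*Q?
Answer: 2*sqrt(151832278)/47 ≈ 524.34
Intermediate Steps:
h = -2822/47 (h = (-166*408/282)/4 = (-67728*1/282)/4 = (1/4)*(-11288/47) = -2822/47 ≈ -60.043)
sqrt(h + 274994) = sqrt(-2822/47 + 274994) = sqrt(12921896/47) = 2*sqrt(151832278)/47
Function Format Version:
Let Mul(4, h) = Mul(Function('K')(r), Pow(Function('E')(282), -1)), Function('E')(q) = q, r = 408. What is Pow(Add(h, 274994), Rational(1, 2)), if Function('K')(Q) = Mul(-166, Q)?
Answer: Mul(Rational(2, 47), Pow(151832278, Rational(1, 2))) ≈ 524.34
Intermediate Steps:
h = Rational(-2822, 47) (h = Mul(Rational(1, 4), Mul(Mul(-166, 408), Pow(282, -1))) = Mul(Rational(1, 4), Mul(-67728, Rational(1, 282))) = Mul(Rational(1, 4), Rational(-11288, 47)) = Rational(-2822, 47) ≈ -60.043)
Pow(Add(h, 274994), Rational(1, 2)) = Pow(Add(Rational(-2822, 47), 274994), Rational(1, 2)) = Pow(Rational(12921896, 47), Rational(1, 2)) = Mul(Rational(2, 47), Pow(151832278, Rational(1, 2)))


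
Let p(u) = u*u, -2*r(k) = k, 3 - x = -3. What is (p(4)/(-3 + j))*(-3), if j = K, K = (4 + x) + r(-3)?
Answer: -96/17 ≈ -5.6471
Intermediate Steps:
x = 6 (x = 3 - 1*(-3) = 3 + 3 = 6)
r(k) = -k/2
K = 23/2 (K = (4 + 6) - 1/2*(-3) = 10 + 3/2 = 23/2 ≈ 11.500)
j = 23/2 ≈ 11.500
p(u) = u**2
(p(4)/(-3 + j))*(-3) = (4**2/(-3 + 23/2))*(-3) = (16/(17/2))*(-3) = ((2/17)*16)*(-3) = (32/17)*(-3) = -96/17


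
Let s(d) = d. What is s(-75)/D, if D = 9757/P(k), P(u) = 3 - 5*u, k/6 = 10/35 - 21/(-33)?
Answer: 142425/751289 ≈ 0.18957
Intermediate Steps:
k = 426/77 (k = 6*(10/35 - 21/(-33)) = 6*(10*(1/35) - 21*(-1/33)) = 6*(2/7 + 7/11) = 6*(71/77) = 426/77 ≈ 5.5325)
D = -751289/1899 (D = 9757/(3 - 5*426/77) = 9757/(3 - 2130/77) = 9757/(-1899/77) = 9757*(-77/1899) = -751289/1899 ≈ -395.62)
s(-75)/D = -75/(-751289/1899) = -75*(-1899/751289) = 142425/751289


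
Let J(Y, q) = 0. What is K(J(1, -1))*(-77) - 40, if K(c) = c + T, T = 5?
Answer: -425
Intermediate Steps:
K(c) = 5 + c (K(c) = c + 5 = 5 + c)
K(J(1, -1))*(-77) - 40 = (5 + 0)*(-77) - 40 = 5*(-77) - 40 = -385 - 40 = -425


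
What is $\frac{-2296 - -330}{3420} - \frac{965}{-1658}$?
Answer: $\frac{5084}{708795} \approx 0.0071727$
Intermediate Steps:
$\frac{-2296 - -330}{3420} - \frac{965}{-1658} = \left(-2296 + 330\right) \frac{1}{3420} - - \frac{965}{1658} = \left(-1966\right) \frac{1}{3420} + \frac{965}{1658} = - \frac{983}{1710} + \frac{965}{1658} = \frac{5084}{708795}$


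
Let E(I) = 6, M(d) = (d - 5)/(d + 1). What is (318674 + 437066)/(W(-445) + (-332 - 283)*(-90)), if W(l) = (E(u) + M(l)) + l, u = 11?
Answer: 55924760/4063489 ≈ 13.763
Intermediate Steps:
M(d) = (-5 + d)/(1 + d)
W(l) = 6 + l + (-5 + l)/(1 + l) (W(l) = (6 + (-5 + l)/(1 + l)) + l = 6 + l + (-5 + l)/(1 + l))
(318674 + 437066)/(W(-445) + (-332 - 283)*(-90)) = (318674 + 437066)/((1 + (-445)² + 8*(-445))/(1 - 445) + (-332 - 283)*(-90)) = 755740/((1 + 198025 - 3560)/(-444) - 615*(-90)) = 755740/(-1/444*194466 + 55350) = 755740/(-32411/74 + 55350) = 755740/(4063489/74) = 755740*(74/4063489) = 55924760/4063489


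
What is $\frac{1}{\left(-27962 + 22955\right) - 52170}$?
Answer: $- \frac{1}{57177} \approx -1.749 \cdot 10^{-5}$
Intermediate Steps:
$\frac{1}{\left(-27962 + 22955\right) - 52170} = \frac{1}{-5007 - 52170} = \frac{1}{-57177} = - \frac{1}{57177}$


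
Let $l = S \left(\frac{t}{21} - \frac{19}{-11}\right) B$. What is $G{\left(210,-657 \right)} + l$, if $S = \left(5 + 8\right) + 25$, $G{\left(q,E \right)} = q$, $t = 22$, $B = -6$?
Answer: $- \frac{32546}{77} \approx -422.68$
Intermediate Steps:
$S = 38$ ($S = 13 + 25 = 38$)
$l = - \frac{48716}{77}$ ($l = 38 \left(\frac{22}{21} - \frac{19}{-11}\right) \left(-6\right) = 38 \left(22 \cdot \frac{1}{21} - - \frac{19}{11}\right) \left(-6\right) = 38 \left(\frac{22}{21} + \frac{19}{11}\right) \left(-6\right) = 38 \cdot \frac{641}{231} \left(-6\right) = \frac{24358}{231} \left(-6\right) = - \frac{48716}{77} \approx -632.68$)
$G{\left(210,-657 \right)} + l = 210 - \frac{48716}{77} = - \frac{32546}{77}$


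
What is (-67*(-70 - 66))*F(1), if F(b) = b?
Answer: 9112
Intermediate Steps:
(-67*(-70 - 66))*F(1) = -67*(-70 - 66)*1 = -67*(-136)*1 = 9112*1 = 9112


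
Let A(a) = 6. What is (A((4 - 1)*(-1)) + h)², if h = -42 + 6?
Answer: 900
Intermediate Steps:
h = -36
(A((4 - 1)*(-1)) + h)² = (6 - 36)² = (-30)² = 900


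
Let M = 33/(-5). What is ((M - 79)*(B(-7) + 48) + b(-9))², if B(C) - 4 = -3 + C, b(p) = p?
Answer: 324756441/25 ≈ 1.2990e+7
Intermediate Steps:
B(C) = 1 + C (B(C) = 4 + (-3 + C) = 1 + C)
M = -33/5 (M = 33*(-⅕) = -33/5 ≈ -6.6000)
((M - 79)*(B(-7) + 48) + b(-9))² = ((-33/5 - 79)*((1 - 7) + 48) - 9)² = (-428*(-6 + 48)/5 - 9)² = (-428/5*42 - 9)² = (-17976/5 - 9)² = (-18021/5)² = 324756441/25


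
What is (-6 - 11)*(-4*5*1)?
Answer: 340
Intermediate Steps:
(-6 - 11)*(-4*5*1) = -(-340) = -17*(-20) = 340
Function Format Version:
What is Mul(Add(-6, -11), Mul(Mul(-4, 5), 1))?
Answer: 340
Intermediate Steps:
Mul(Add(-6, -11), Mul(Mul(-4, 5), 1)) = Mul(-17, Mul(-20, 1)) = Mul(-17, -20) = 340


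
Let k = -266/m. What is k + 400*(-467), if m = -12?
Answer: -1120667/6 ≈ -1.8678e+5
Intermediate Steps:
k = 133/6 (k = -266/(-12) = -266*(-1/12) = 133/6 ≈ 22.167)
k + 400*(-467) = 133/6 + 400*(-467) = 133/6 - 186800 = -1120667/6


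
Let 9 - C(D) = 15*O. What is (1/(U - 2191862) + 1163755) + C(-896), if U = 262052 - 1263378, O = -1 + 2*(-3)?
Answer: 3716452524371/3193188 ≈ 1.1639e+6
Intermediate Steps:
O = -7 (O = -1 - 6 = -7)
C(D) = 114 (C(D) = 9 - 15*(-7) = 9 - 1*(-105) = 9 + 105 = 114)
U = -1001326
(1/(U - 2191862) + 1163755) + C(-896) = (1/(-1001326 - 2191862) + 1163755) + 114 = (1/(-3193188) + 1163755) + 114 = (-1/3193188 + 1163755) + 114 = 3716088500939/3193188 + 114 = 3716452524371/3193188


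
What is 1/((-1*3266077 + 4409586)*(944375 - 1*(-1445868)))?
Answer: 1/2733264382687 ≈ 3.6586e-13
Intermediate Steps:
1/((-1*3266077 + 4409586)*(944375 - 1*(-1445868))) = 1/((-3266077 + 4409586)*(944375 + 1445868)) = 1/(1143509*2390243) = (1/1143509)*(1/2390243) = 1/2733264382687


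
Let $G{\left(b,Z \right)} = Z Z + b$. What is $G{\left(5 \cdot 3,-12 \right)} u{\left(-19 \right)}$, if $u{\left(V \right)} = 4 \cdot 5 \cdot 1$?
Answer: $3180$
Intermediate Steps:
$G{\left(b,Z \right)} = b + Z^{2}$ ($G{\left(b,Z \right)} = Z^{2} + b = b + Z^{2}$)
$u{\left(V \right)} = 20$ ($u{\left(V \right)} = 20 \cdot 1 = 20$)
$G{\left(5 \cdot 3,-12 \right)} u{\left(-19 \right)} = \left(5 \cdot 3 + \left(-12\right)^{2}\right) 20 = \left(15 + 144\right) 20 = 159 \cdot 20 = 3180$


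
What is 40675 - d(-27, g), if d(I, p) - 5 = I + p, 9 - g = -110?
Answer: 40578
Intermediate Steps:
g = 119 (g = 9 - 1*(-110) = 9 + 110 = 119)
d(I, p) = 5 + I + p (d(I, p) = 5 + (I + p) = 5 + I + p)
40675 - d(-27, g) = 40675 - (5 - 27 + 119) = 40675 - 1*97 = 40675 - 97 = 40578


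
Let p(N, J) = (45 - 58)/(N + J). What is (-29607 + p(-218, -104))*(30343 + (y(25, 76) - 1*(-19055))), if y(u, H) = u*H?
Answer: -244523228209/161 ≈ -1.5188e+9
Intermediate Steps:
p(N, J) = -13/(J + N)
y(u, H) = H*u
(-29607 + p(-218, -104))*(30343 + (y(25, 76) - 1*(-19055))) = (-29607 - 13/(-104 - 218))*(30343 + (76*25 - 1*(-19055))) = (-29607 - 13/(-322))*(30343 + (1900 + 19055)) = (-29607 - 13*(-1/322))*(30343 + 20955) = (-29607 + 13/322)*51298 = -9533441/322*51298 = -244523228209/161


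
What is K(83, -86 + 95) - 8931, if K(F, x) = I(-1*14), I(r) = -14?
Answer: -8945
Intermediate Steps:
K(F, x) = -14
K(83, -86 + 95) - 8931 = -14 - 8931 = -8945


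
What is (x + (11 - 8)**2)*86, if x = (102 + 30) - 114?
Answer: 2322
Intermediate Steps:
x = 18 (x = 132 - 114 = 18)
(x + (11 - 8)**2)*86 = (18 + (11 - 8)**2)*86 = (18 + 3**2)*86 = (18 + 9)*86 = 27*86 = 2322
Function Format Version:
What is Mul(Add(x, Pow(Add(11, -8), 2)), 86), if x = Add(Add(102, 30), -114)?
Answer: 2322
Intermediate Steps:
x = 18 (x = Add(132, -114) = 18)
Mul(Add(x, Pow(Add(11, -8), 2)), 86) = Mul(Add(18, Pow(Add(11, -8), 2)), 86) = Mul(Add(18, Pow(3, 2)), 86) = Mul(Add(18, 9), 86) = Mul(27, 86) = 2322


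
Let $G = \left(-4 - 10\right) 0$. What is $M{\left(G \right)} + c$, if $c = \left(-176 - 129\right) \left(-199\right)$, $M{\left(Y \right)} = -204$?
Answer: $60491$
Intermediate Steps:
$G = 0$ ($G = \left(-14\right) 0 = 0$)
$c = 60695$ ($c = \left(-305\right) \left(-199\right) = 60695$)
$M{\left(G \right)} + c = -204 + 60695 = 60491$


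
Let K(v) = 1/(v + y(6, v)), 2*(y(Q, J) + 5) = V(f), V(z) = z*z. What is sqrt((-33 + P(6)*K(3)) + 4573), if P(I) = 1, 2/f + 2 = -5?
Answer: sqrt(2614746)/24 ≈ 67.376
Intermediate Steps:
f = -2/7 (f = 2/(-2 - 5) = 2/(-7) = 2*(-1/7) = -2/7 ≈ -0.28571)
V(z) = z**2
y(Q, J) = -243/49 (y(Q, J) = -5 + (-2/7)**2/2 = -5 + (1/2)*(4/49) = -5 + 2/49 = -243/49)
K(v) = 1/(-243/49 + v) (K(v) = 1/(v - 243/49) = 1/(-243/49 + v))
sqrt((-33 + P(6)*K(3)) + 4573) = sqrt((-33 + 1*(49/(-243 + 49*3))) + 4573) = sqrt((-33 + 1*(49/(-243 + 147))) + 4573) = sqrt((-33 + 1*(49/(-96))) + 4573) = sqrt((-33 + 1*(49*(-1/96))) + 4573) = sqrt((-33 + 1*(-49/96)) + 4573) = sqrt((-33 - 49/96) + 4573) = sqrt(-3217/96 + 4573) = sqrt(435791/96) = sqrt(2614746)/24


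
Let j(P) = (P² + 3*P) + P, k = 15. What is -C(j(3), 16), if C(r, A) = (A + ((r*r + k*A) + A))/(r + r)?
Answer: -713/42 ≈ -16.976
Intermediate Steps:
j(P) = P² + 4*P
C(r, A) = (r² + 17*A)/(2*r) (C(r, A) = (A + ((r*r + 15*A) + A))/(r + r) = (A + ((r² + 15*A) + A))/((2*r)) = (A + (r² + 16*A))*(1/(2*r)) = (r² + 17*A)*(1/(2*r)) = (r² + 17*A)/(2*r))
-C(j(3), 16) = -((3*(4 + 3))² + 17*16)/(2*(3*(4 + 3))) = -((3*7)² + 272)/(2*(3*7)) = -(21² + 272)/(2*21) = -(441 + 272)/(2*21) = -713/(2*21) = -1*713/42 = -713/42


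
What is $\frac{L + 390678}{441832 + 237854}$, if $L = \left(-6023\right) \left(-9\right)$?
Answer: $\frac{21185}{32366} \approx 0.65454$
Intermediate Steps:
$L = 54207$
$\frac{L + 390678}{441832 + 237854} = \frac{54207 + 390678}{441832 + 237854} = \frac{444885}{679686} = 444885 \cdot \frac{1}{679686} = \frac{21185}{32366}$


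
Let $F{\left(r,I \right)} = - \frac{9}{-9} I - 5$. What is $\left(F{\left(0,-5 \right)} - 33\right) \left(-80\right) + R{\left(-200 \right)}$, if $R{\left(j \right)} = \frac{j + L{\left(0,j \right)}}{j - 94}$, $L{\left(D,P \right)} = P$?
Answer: $\frac{505880}{147} \approx 3441.4$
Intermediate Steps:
$R{\left(j \right)} = \frac{2 j}{-94 + j}$ ($R{\left(j \right)} = \frac{j + j}{j - 94} = \frac{2 j}{-94 + j}$)
$F{\left(r,I \right)} = -5 + I$ ($F{\left(r,I \right)} = \left(-9\right) \left(- \frac{1}{9}\right) I - 5 = 1 I - 5 = I - 5 = -5 + I$)
$\left(F{\left(0,-5 \right)} - 33\right) \left(-80\right) + R{\left(-200 \right)} = \left(\left(-5 - 5\right) - 33\right) \left(-80\right) + 2 \left(-200\right) \frac{1}{-94 - 200} = \left(-10 - 33\right) \left(-80\right) + 2 \left(-200\right) \frac{1}{-294} = \left(-43\right) \left(-80\right) + 2 \left(-200\right) \left(- \frac{1}{294}\right) = 3440 + \frac{200}{147} = \frac{505880}{147}$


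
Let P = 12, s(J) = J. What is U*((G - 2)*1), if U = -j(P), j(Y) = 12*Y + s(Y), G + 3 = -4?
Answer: 1404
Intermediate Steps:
G = -7 (G = -3 - 4 = -7)
j(Y) = 13*Y (j(Y) = 12*Y + Y = 13*Y)
U = -156 (U = -13*12 = -1*156 = -156)
U*((G - 2)*1) = -156*(-7 - 2) = -(-1404) = -156*(-9) = 1404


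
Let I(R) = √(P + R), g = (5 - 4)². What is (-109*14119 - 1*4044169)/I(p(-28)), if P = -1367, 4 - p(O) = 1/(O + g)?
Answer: 837471*I*√69/46 ≈ 1.5123e+5*I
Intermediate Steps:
g = 1 (g = 1² = 1)
p(O) = 4 - 1/(1 + O) (p(O) = 4 - 1/(O + 1) = 4 - 1/(1 + O))
I(R) = √(-1367 + R)
(-109*14119 - 1*4044169)/I(p(-28)) = (-109*14119 - 1*4044169)/(√(-1367 + (3 + 4*(-28))/(1 - 28))) = (-1538971 - 4044169)/(√(-1367 + (3 - 112)/(-27))) = -5583140/√(-1367 - 1/27*(-109)) = -5583140/√(-1367 + 109/27) = -5583140*(-3*I*√69/920) = -(-837471)*I*√69/46 = 837471*I*√69/46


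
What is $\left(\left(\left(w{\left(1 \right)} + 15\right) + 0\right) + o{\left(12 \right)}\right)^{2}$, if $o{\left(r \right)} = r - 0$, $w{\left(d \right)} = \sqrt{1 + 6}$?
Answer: $\left(27 + \sqrt{7}\right)^{2} \approx 878.87$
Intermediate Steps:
$w{\left(d \right)} = \sqrt{7}$
$o{\left(r \right)} = r$ ($o{\left(r \right)} = r + 0 = r$)
$\left(\left(\left(w{\left(1 \right)} + 15\right) + 0\right) + o{\left(12 \right)}\right)^{2} = \left(\left(\left(\sqrt{7} + 15\right) + 0\right) + 12\right)^{2} = \left(\left(\left(15 + \sqrt{7}\right) + 0\right) + 12\right)^{2} = \left(\left(15 + \sqrt{7}\right) + 12\right)^{2} = \left(27 + \sqrt{7}\right)^{2}$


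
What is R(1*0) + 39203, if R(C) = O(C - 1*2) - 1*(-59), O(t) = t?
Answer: 39260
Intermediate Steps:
R(C) = 57 + C (R(C) = (C - 1*2) - 1*(-59) = (C - 2) + 59 = (-2 + C) + 59 = 57 + C)
R(1*0) + 39203 = (57 + 1*0) + 39203 = (57 + 0) + 39203 = 57 + 39203 = 39260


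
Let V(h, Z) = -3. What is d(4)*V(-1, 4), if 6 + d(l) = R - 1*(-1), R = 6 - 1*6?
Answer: 15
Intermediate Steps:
R = 0 (R = 6 - 6 = 0)
d(l) = -5 (d(l) = -6 + (0 - 1*(-1)) = -6 + (0 + 1) = -6 + 1 = -5)
d(4)*V(-1, 4) = -5*(-3) = 15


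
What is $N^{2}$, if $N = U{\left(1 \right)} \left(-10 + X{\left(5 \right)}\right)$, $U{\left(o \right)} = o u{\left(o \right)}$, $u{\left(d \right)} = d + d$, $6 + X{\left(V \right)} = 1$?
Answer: $900$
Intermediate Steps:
$X{\left(V \right)} = -5$ ($X{\left(V \right)} = -6 + 1 = -5$)
$u{\left(d \right)} = 2 d$
$U{\left(o \right)} = 2 o^{2}$ ($U{\left(o \right)} = o 2 o = 2 o^{2}$)
$N = -30$ ($N = 2 \cdot 1^{2} \left(-10 - 5\right) = 2 \cdot 1 \left(-15\right) = 2 \left(-15\right) = -30$)
$N^{2} = \left(-30\right)^{2} = 900$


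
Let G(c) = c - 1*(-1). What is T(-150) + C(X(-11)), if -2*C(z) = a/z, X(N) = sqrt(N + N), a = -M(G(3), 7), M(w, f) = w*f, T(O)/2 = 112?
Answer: 224 - 7*I*sqrt(22)/11 ≈ 224.0 - 2.9848*I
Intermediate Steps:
T(O) = 224 (T(O) = 2*112 = 224)
G(c) = 1 + c (G(c) = c + 1 = 1 + c)
M(w, f) = f*w
a = -28 (a = -7*(1 + 3) = -7*4 = -1*28 = -28)
X(N) = sqrt(2)*sqrt(N) (X(N) = sqrt(2*N) = sqrt(2)*sqrt(N))
C(z) = 14/z (C(z) = -(-14)/z = 14/z)
T(-150) + C(X(-11)) = 224 + 14/((sqrt(2)*sqrt(-11))) = 224 + 14/((sqrt(2)*(I*sqrt(11)))) = 224 + 14/((I*sqrt(22))) = 224 + 14*(-I*sqrt(22)/22) = 224 - 7*I*sqrt(22)/11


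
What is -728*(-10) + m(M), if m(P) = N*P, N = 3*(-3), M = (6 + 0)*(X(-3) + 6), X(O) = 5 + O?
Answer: 6848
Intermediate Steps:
M = 48 (M = (6 + 0)*((5 - 3) + 6) = 6*(2 + 6) = 6*8 = 48)
N = -9
m(P) = -9*P
-728*(-10) + m(M) = -728*(-10) - 9*48 = -104*(-70) - 432 = 7280 - 432 = 6848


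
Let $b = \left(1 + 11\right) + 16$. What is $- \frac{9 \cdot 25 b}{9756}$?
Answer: $- \frac{175}{271} \approx -0.64576$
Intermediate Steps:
$b = 28$ ($b = 12 + 16 = 28$)
$- \frac{9 \cdot 25 b}{9756} = - \frac{9 \cdot 25 \cdot 28}{9756} = - \frac{225 \cdot 28}{9756} = - \frac{6300}{9756} = \left(-1\right) \frac{175}{271} = - \frac{175}{271}$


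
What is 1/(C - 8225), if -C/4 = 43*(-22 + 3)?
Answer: -1/4957 ≈ -0.00020173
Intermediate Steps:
C = 3268 (C = -172*(-22 + 3) = -172*(-19) = -4*(-817) = 3268)
1/(C - 8225) = 1/(3268 - 8225) = 1/(-4957) = -1/4957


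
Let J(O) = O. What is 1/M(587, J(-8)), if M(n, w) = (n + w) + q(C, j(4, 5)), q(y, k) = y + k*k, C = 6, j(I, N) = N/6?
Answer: 36/21085 ≈ 0.0017074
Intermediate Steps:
j(I, N) = N/6 (j(I, N) = N*(⅙) = N/6)
q(y, k) = y + k²
M(n, w) = 241/36 + n + w (M(n, w) = (n + w) + (6 + ((⅙)*5)²) = (n + w) + (6 + (⅚)²) = (n + w) + (6 + 25/36) = (n + w) + 241/36 = 241/36 + n + w)
1/M(587, J(-8)) = 1/(241/36 + 587 - 8) = 1/(21085/36) = 36/21085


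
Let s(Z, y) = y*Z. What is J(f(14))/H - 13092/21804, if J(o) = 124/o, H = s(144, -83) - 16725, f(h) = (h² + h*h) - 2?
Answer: -77227861/128616345 ≈ -0.60045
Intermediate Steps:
s(Z, y) = Z*y
f(h) = -2 + 2*h² (f(h) = (h² + h²) - 2 = 2*h² - 2 = -2 + 2*h²)
H = -28677 (H = 144*(-83) - 16725 = -11952 - 16725 = -28677)
J(f(14))/H - 13092/21804 = (124/(-2 + 2*14²))/(-28677) - 13092/21804 = (124/(-2 + 2*196))*(-1/28677) - 13092*1/21804 = (124/(-2 + 392))*(-1/28677) - 1091/1817 = (124/390)*(-1/28677) - 1091/1817 = (124*(1/390))*(-1/28677) - 1091/1817 = (62/195)*(-1/28677) - 1091/1817 = -62/5592015 - 1091/1817 = -77227861/128616345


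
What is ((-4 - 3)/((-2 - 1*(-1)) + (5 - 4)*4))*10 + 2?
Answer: -64/3 ≈ -21.333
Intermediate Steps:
((-4 - 3)/((-2 - 1*(-1)) + (5 - 4)*4))*10 + 2 = -7/((-2 + 1) + 1*4)*10 + 2 = -7/(-1 + 4)*10 + 2 = -7/3*10 + 2 = -70/3 + 2 = -64/3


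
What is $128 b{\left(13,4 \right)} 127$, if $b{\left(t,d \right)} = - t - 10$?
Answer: $-373888$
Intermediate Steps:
$b{\left(t,d \right)} = -10 - t$
$128 b{\left(13,4 \right)} 127 = 128 \left(-10 - 13\right) 127 = 128 \left(-23\right) 127 = \left(-2944\right) 127 = -373888$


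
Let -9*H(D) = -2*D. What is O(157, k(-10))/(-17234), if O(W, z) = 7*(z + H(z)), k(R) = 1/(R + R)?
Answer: 11/443160 ≈ 2.4822e-5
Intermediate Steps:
H(D) = 2*D/9 (H(D) = -(-2)*D/9 = 2*D/9)
k(R) = 1/(2*R)
O(W, z) = 77*z/9 (O(W, z) = 7*(z + 2*z/9) = 7*(11*z/9) = 77*z/9)
O(157, k(-10))/(-17234) = (77*((½)/(-10))/9)/(-17234) = (77*((½)*(-⅒))/9)*(-1/17234) = ((77/9)*(-1/20))*(-1/17234) = -77/180*(-1/17234) = 11/443160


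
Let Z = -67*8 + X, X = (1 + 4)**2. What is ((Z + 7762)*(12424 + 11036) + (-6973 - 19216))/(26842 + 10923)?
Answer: 170082271/37765 ≈ 4503.7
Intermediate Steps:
X = 25 (X = 5**2 = 25)
Z = -511 (Z = -67*8 + 25 = -536 + 25 = -511)
((Z + 7762)*(12424 + 11036) + (-6973 - 19216))/(26842 + 10923) = ((-511 + 7762)*(12424 + 11036) + (-6973 - 19216))/(26842 + 10923) = (7251*23460 - 26189)/37765 = (170108460 - 26189)*(1/37765) = 170082271*(1/37765) = 170082271/37765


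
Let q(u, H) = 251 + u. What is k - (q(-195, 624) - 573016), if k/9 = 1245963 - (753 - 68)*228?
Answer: 10381007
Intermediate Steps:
k = 9808047 (k = 9*(1245963 - (753 - 68)*228) = 9*(1245963 - 685*228) = 9*(1245963 - 1*156180) = 9*(1245963 - 156180) = 9*1089783 = 9808047)
k - (q(-195, 624) - 573016) = 9808047 - ((251 - 195) - 573016) = 9808047 - (56 - 573016) = 9808047 - 1*(-572960) = 9808047 + 572960 = 10381007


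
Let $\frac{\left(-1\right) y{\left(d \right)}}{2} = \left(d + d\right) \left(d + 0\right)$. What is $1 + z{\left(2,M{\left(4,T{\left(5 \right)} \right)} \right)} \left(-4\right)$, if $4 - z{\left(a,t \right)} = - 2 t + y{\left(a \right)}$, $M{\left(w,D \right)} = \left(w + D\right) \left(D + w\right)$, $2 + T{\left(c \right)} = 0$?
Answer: $-111$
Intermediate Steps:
$y{\left(d \right)} = - 4 d^{2}$ ($y{\left(d \right)} = - 2 \left(d + d\right) \left(d + 0\right) = - 2 \cdot 2 d d = - 2 \cdot 2 d^{2} = - 4 d^{2}$)
$T{\left(c \right)} = -2$ ($T{\left(c \right)} = -2 + 0 = -2$)
$M{\left(w,D \right)} = \left(D + w\right)^{2}$ ($M{\left(w,D \right)} = \left(D + w\right) \left(D + w\right) = \left(D + w\right)^{2}$)
$z{\left(a,t \right)} = 4 + 2 t + 4 a^{2}$ ($z{\left(a,t \right)} = 4 - \left(- 2 t - 4 a^{2}\right) = 4 - \left(- 4 a^{2} - 2 t\right) = 4 + \left(2 t + 4 a^{2}\right) = 4 + 2 t + 4 a^{2}$)
$1 + z{\left(2,M{\left(4,T{\left(5 \right)} \right)} \right)} \left(-4\right) = 1 + \left(4 + 2 \left(-2 + 4\right)^{2} + 4 \cdot 2^{2}\right) \left(-4\right) = 1 + \left(4 + 2 \cdot 2^{2} + 4 \cdot 4\right) \left(-4\right) = 1 + \left(4 + 2 \cdot 4 + 16\right) \left(-4\right) = 1 + \left(4 + 8 + 16\right) \left(-4\right) = 1 + 28 \left(-4\right) = 1 - 112 = -111$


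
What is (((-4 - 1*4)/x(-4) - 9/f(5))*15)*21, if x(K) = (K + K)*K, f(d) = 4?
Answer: -1575/2 ≈ -787.50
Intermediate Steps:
x(K) = 2*K² (x(K) = (2*K)*K = 2*K²)
(((-4 - 1*4)/x(-4) - 9/f(5))*15)*21 = (((-4 - 1*4)/((2*(-4)²)) - 9/4)*15)*21 = (((-4 - 4)/((2*16)) - 9*¼)*15)*21 = ((-8/32 - 9/4)*15)*21 = ((-8*1/32 - 9/4)*15)*21 = ((-¼ - 9/4)*15)*21 = -5/2*15*21 = -75/2*21 = -1575/2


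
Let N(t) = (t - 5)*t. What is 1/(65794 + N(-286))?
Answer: 1/149020 ≈ 6.7105e-6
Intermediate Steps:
N(t) = t*(-5 + t) (N(t) = (-5 + t)*t = t*(-5 + t))
1/(65794 + N(-286)) = 1/(65794 - 286*(-5 - 286)) = 1/(65794 - 286*(-291)) = 1/(65794 + 83226) = 1/149020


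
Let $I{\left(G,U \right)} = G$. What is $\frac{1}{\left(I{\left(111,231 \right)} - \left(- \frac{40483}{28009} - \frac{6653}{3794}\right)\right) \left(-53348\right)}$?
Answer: $- \frac{53133073}{323701755776290} \approx -1.6414 \cdot 10^{-7}$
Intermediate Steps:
$\frac{1}{\left(I{\left(111,231 \right)} - \left(- \frac{40483}{28009} - \frac{6653}{3794}\right)\right) \left(-53348\right)} = \frac{1}{\left(111 - \left(- \frac{40483}{28009} - \frac{6653}{3794}\right)\right) \left(-53348\right)} = \frac{1}{111 - - \frac{339936379}{106266146}} \left(- \frac{1}{53348}\right) = \frac{1}{111 + \left(\frac{40483}{28009} + \frac{6653}{3794}\right)} \left(- \frac{1}{53348}\right) = \frac{1}{111 + \frac{339936379}{106266146}} \left(- \frac{1}{53348}\right) = \frac{1}{\frac{12135478585}{106266146}} \left(- \frac{1}{53348}\right) = \frac{106266146}{12135478585} \left(- \frac{1}{53348}\right) = - \frac{53133073}{323701755776290}$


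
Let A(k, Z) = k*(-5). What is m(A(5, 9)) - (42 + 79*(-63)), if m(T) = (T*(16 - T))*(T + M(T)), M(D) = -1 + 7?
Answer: 24410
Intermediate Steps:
M(D) = 6
A(k, Z) = -5*k
m(T) = T*(6 + T)*(16 - T) (m(T) = (T*(16 - T))*(T + 6) = (T*(16 - T))*(6 + T) = T*(6 + T)*(16 - T))
m(A(5, 9)) - (42 + 79*(-63)) = (-5*5)*(96 - (-5*5)² + 10*(-5*5)) - (42 + 79*(-63)) = -25*(96 - 1*(-25)² + 10*(-25)) - (42 - 4977) = -25*(96 - 1*625 - 250) - 1*(-4935) = -25*(96 - 625 - 250) + 4935 = -25*(-779) + 4935 = 19475 + 4935 = 24410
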